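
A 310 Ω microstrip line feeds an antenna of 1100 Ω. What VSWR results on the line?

VSWR ≈ 3.55

For a purely resistive load, VSWR = R_L/Z_0 or Z_0/R_L (whichever > 1) = 1100/310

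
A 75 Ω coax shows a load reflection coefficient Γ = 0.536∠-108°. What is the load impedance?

Z_L = Z_0·(1 + Γ)/(1 − Γ) = 75·(0.834 − j0.51)/(1.17 + j0.51)

Z_L ≈ 33 − j47.2 Ω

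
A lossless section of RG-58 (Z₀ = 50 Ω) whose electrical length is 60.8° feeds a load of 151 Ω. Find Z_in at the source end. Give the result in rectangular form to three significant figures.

tan(βl) = tan(60.8°) = 1.79
Z_in = Z_0·(Z_L + jZ_0·tanβl)/(Z_0 + jZ_L·tanβl)
     = 50·(151 + j89.5)/(50 + j270)

Z_in ≈ 21 − j24.1 Ω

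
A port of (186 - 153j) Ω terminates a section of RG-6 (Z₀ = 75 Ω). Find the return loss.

RL ≈ 4.09 dB

Γ = (111 − j153)/(261 − j153), |Γ| = 0.625
RL = −20·log₁₀|Γ| = −20·log₁₀(0.625)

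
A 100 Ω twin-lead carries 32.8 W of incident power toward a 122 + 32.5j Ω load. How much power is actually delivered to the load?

|Γ| = |(22 + j32.5)/(222 + j32.5)| = 0.175
|Γ|² = 0.0306
P_refl = |Γ|²·P_inc = 1 W, P_del = (1 − |Γ|²)·P_inc = 31.8 W

P_delivered ≈ 31.8 W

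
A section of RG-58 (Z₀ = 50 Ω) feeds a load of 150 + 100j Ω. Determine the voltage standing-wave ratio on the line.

VSWR ≈ 4.44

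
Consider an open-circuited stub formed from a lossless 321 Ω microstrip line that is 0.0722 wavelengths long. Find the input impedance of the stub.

βl = 2π × 0.0722 = 26°
tan(βl) = 0.488
For an open-circuited stub, Z_in = −jZ_0·cot(βl) = −jZ_0/tan(βl)

Z_in ≈ −j658 Ω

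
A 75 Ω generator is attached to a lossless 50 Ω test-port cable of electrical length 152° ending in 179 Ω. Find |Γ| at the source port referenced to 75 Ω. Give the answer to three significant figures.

|Γ| ≈ 0.511

tan(βl) = -0.532
Z_in = Z_0·(Z_L + jZ_0·tanβl)/(Z_0 + jZ_L·tanβl) = 49.7 + j67.9 Ω
Γ_s = (Z_in − Z_s)/(Z_in + Z_s) = (-25.3 + j67.9)/(125 + j67.9), |Γ_s| = 0.511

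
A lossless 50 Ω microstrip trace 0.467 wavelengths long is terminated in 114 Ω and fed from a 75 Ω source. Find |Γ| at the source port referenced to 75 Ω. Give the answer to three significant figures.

|Γ| ≈ 0.239

βl = 2π × 0.467 = 168°
tan(βl) = -0.21
Z_in = Z_0·(Z_L + jZ_0·tanβl)/(Z_0 + jZ_L·tanβl) = 96.8 + j35.9 Ω
Γ_s = (Z_in − Z_s)/(Z_in + Z_s) = (21.8 + j35.9)/(172 + j35.9), |Γ_s| = 0.239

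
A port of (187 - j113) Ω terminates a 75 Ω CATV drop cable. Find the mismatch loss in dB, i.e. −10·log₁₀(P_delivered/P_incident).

Γ = (112 − j113)/(262 − j113), |Γ| = 0.558
|Γ|² = 0.311, so P_del/P_inc = 1 − |Γ|² = 0.689
ML = −10·log₁₀(1 − |Γ|²)

mismatch loss ≈ 1.62 dB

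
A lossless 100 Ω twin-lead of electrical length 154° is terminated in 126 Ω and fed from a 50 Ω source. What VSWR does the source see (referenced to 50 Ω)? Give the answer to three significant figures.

tan(βl) = -0.488
Z_in = Z_0·(Z_L + jZ_0·tanβl)/(Z_0 + jZ_L·tanβl) = 113 + j20.8 Ω
Γ_s = (Z_in − Z_s)/(Z_in + Z_s) = (63.2 + j20.8)/(163 + j20.8), |Γ_s| = 0.404
VSWR = (1 + |Γ_s|)/(1 − |Γ_s|)

VSWR ≈ 2.36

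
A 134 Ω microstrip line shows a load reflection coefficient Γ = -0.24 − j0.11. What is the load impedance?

Z_L ≈ 80.4 − j19 Ω

Z_L = Z_0·(1 + Γ)/(1 − Γ) = 134·(0.76 − j0.11)/(1.24 + j0.11)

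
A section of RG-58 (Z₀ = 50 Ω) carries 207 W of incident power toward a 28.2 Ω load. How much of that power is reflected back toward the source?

Γ = (28.2 − 50)/(28.2 + 50) = -0.279
|Γ|² = 0.0777
P_refl = |Γ|²·P_inc = 16.1 W, P_del = (1 − |Γ|²)·P_inc = 191 W

P_reflected ≈ 16.1 W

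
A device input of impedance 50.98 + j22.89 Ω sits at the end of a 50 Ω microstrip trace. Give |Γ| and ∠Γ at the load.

Γ ≈ 0.221 ∠ 74.8°

Γ = (Z_L − Z_0)/(Z_L + Z_0) = (0.98 + j22.89)/(101 + j22.89)
|Γ| = 22.9/104 = 0.221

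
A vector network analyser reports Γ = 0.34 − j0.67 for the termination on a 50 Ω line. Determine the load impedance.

Z_L ≈ 24.6 − j75.7 Ω

Z_L = Z_0·(1 + Γ)/(1 − Γ) = 50·(1.34 − j0.67)/(0.66 + j0.67)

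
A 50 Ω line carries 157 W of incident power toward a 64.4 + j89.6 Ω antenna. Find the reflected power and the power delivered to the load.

P_reflected ≈ 61.2 W; P_delivered ≈ 95.8 W

|Γ| = |(14.4 + j89.6)/(114.4 + j89.6)| = 0.625
|Γ|² = 0.39
P_refl = |Γ|²·P_inc = 61.2 W, P_del = (1 − |Γ|²)·P_inc = 95.8 W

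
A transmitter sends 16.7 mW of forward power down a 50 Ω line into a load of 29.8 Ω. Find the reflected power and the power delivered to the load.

P_reflected ≈ 1.07 mW; P_delivered ≈ 15.6 mW

Γ = (29.8 − 50)/(29.8 + 50) = -0.253
|Γ|² = 0.0641
P_refl = |Γ|²·P_inc = 1.07 mW, P_del = (1 − |Γ|²)·P_inc = 15.6 mW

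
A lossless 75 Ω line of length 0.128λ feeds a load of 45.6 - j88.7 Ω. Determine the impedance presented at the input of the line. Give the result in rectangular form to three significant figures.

βl = 2π × 0.128 = 46.1°
tan(βl) = tan(46.1°) = 1.04
Z_in = Z_0·(Z_L + jZ_0·tanβl)/(Z_0 + jZ_L·tanβl)
     = 75·(45.6 − j10.8)/(167 + j47.4)

Z_in ≈ 17.7 − j9.86 Ω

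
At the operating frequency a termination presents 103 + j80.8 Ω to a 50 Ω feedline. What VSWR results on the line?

Γ = (Z_L − Z_0)/(Z_L + Z_0) = (53 + j80.8)/(153 + j80.8)
|Γ| = 96.6/173 = 0.558
VSWR = (1 + |Γ|)/(1 − |Γ|) = 1.56/0.442

VSWR ≈ 3.53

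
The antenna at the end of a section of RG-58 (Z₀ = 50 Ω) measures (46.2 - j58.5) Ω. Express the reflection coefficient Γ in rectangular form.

Γ = (Z_L − Z_0)/(Z_L + Z_0) = (-3.8 − j58.5)/(96.2 − j58.5)

Γ ≈ 0.241 − j0.461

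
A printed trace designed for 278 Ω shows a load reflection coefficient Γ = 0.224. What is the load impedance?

Z_L ≈ 438 Ω

Z_L = Z_0·(1 + Γ)/(1 − Γ) = 278·(1.22)/(0.776)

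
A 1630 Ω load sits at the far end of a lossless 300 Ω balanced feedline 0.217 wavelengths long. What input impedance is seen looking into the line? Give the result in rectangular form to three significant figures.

Z_in ≈ 57.6 − j60.9 Ω

βl = 2π × 0.217 = 78.1°
tan(βl) = tan(78.1°) = 4.75
Z_in = Z_0·(Z_L + jZ_0·tanβl)/(Z_0 + jZ_L·tanβl)
     = 300·(1630 + j1430)/(300 + j7750)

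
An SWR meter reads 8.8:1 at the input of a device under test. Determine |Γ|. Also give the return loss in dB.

|Γ| = (S − 1)/(S + 1) = (8.8 − 1)/(8.8 + 1) = 7.8/9.8
RL = −20·log₁₀|Γ| = −20·log₁₀(0.796)

|Γ| ≈ 0.796; return loss ≈ 1.98 dB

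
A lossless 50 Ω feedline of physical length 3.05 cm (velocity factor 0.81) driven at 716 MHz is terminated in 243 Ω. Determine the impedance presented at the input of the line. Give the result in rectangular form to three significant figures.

λ = v/f = 0.81·c / 716 MHz = 0.339 m
βl = 2π·l/λ = 2π × 0.0899 = 32.4°
tan(βl) = tan(32.4°) = 0.633
Z_in = Z_0·(Z_L + jZ_0·tanβl)/(Z_0 + jZ_L·tanβl)
     = 50·(243 + j31.7)/(50 + j154)

Z_in ≈ 32.5 − j68.4 Ω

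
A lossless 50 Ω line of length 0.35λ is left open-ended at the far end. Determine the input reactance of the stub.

X_in ≈ 36.3 Ω (inductive)

βl = 2π × 0.35 = 126°
tan(βl) = -1.38
For an open-ended stub, Z_in = −jZ_0·cot(βl) = −jZ_0/tan(βl)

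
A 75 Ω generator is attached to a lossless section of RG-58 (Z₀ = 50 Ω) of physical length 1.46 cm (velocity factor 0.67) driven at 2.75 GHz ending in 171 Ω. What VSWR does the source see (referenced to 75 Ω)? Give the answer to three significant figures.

VSWR ≈ 4.87

λ = v/f = 0.67·c / 2.75 GHz = 0.0731 m
βl = 2π·l/λ = 2π × 0.2 = 71.9°
tan(βl) = 3.06
Z_in = Z_0·(Z_L + jZ_0·tanβl)/(Z_0 + jZ_L·tanβl) = 16 − j14.8 Ω
Γ_s = (Z_in − Z_s)/(Z_in + Z_s) = (-59 − j14.8)/(91 − j14.8), |Γ_s| = 0.659
VSWR = (1 + |Γ_s|)/(1 − |Γ_s|)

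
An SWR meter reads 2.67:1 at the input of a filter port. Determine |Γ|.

|Γ| ≈ 0.455

|Γ| = (S − 1)/(S + 1) = (2.67 − 1)/(2.67 + 1) = 1.67/3.67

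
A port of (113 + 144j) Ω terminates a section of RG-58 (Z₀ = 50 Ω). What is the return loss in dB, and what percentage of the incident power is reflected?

Γ = (63 + j144)/(163 + j144), |Γ| = 0.723
RL = −20·log₁₀(0.723) = 2.82 dB
P_refl/P_inc = |Γ|² = 0.522

RL ≈ 2.82 dB; 52.2% of incident power reflected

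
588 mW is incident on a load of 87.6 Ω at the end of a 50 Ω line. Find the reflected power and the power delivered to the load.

Γ = (87.6 − 50)/(87.6 + 50) = 0.273
|Γ|² = 0.0747
P_refl = |Γ|²·P_inc = 43.9 mW, P_del = (1 − |Γ|²)·P_inc = 544 mW

P_reflected ≈ 43.9 mW; P_delivered ≈ 544 mW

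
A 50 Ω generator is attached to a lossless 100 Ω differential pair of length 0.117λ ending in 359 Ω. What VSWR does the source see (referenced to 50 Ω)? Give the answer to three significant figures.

βl = 2π × 0.117 = 42.1°
tan(βl) = 0.904
Z_in = Z_0·(Z_L + jZ_0·tanβl)/(Z_0 + jZ_L·tanβl) = 56.6 − j93.2 Ω
Γ_s = (Z_in − Z_s)/(Z_in + Z_s) = (6.56 − j93.2)/(107 − j93.2), |Γ_s| = 0.66
VSWR = (1 + |Γ_s|)/(1 − |Γ_s|)

VSWR ≈ 4.88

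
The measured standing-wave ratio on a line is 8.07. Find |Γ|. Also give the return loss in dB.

|Γ| = (S − 1)/(S + 1) = (8.07 − 1)/(8.07 + 1) = 7.07/9.07
RL = −20·log₁₀|Γ| = −20·log₁₀(0.779)

|Γ| ≈ 0.779; return loss ≈ 2.16 dB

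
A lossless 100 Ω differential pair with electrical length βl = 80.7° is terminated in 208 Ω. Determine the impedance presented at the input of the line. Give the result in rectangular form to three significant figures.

tan(βl) = tan(80.7°) = 6.11
Z_in = Z_0·(Z_L + jZ_0·tanβl)/(Z_0 + jZ_L·tanβl)
     = 100·(208 + j611)/(100 + j1270)

Z_in ≈ 49.1 − j12.5 Ω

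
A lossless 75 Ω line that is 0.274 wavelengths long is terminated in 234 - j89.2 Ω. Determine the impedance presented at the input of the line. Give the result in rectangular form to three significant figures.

βl = 2π × 0.274 = 98.6°
tan(βl) = tan(98.6°) = -6.58
Z_in = Z_0·(Z_L + jZ_0·tanβl)/(Z_0 + jZ_L·tanβl)
     = 75·(234 − j583)/(-512 − j1540)

Z_in ≈ 22.1 + j18.8 Ω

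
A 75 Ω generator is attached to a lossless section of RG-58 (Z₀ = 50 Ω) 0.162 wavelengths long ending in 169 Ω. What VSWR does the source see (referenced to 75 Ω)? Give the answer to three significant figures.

βl = 2π × 0.162 = 58.3°
tan(βl) = 1.62
Z_in = Z_0·(Z_L + jZ_0·tanβl)/(Z_0 + jZ_L·tanβl) = 19.8 − j27.2 Ω
Γ_s = (Z_in − Z_s)/(Z_in + Z_s) = (-55.2 − j27.2)/(94.8 − j27.2), |Γ_s| = 0.625
VSWR = (1 + |Γ_s|)/(1 − |Γ_s|)

VSWR ≈ 4.33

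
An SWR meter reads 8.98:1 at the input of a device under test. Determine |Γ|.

|Γ| = (S − 1)/(S + 1) = (8.98 − 1)/(8.98 + 1) = 7.98/9.98

|Γ| ≈ 0.8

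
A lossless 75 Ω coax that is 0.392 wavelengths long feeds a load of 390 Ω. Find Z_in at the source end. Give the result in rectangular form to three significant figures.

Z_in ≈ 34.6 + j84.8 Ω

βl = 2π × 0.392 = 141°
tan(βl) = tan(141°) = -0.806
Z_in = Z_0·(Z_L + jZ_0·tanβl)/(Z_0 + jZ_L·tanβl)
     = 75·(390 − j60.5)/(75 − j314)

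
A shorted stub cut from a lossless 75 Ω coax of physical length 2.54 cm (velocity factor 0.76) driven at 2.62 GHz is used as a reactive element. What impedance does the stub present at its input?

λ = v/f = 0.76·c / 2.62 GHz = 0.087 m
βl = 2π·l/λ = 2π × 0.292 = 105°
tan(βl) = -3.71
For a shorted stub, Z_in = jZ_0·tan(βl)

Z_in ≈ −j278 Ω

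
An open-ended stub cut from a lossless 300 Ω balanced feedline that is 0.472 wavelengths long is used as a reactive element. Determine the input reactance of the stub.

βl = 2π × 0.472 = 170°
tan(βl) = -0.178
For an open-ended stub, Z_in = −jZ_0·cot(βl) = −jZ_0/tan(βl)

X_in ≈ 1690 Ω (inductive)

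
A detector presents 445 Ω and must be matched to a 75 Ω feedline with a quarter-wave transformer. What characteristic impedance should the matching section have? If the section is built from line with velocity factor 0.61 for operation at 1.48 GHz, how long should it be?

Z_qwt = √(Z_0·R_L) = √(75 × 445) = √33380
λ = 0.61·c/f = 0.124 m, so l = λ/4 = 0.0309 m

Z_qwt ≈ 183 Ω; length ≈ 3.09 cm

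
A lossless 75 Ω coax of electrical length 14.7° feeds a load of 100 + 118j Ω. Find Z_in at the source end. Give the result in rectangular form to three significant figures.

Z_in ≈ 229 + j98.2 Ω

tan(βl) = tan(14.7°) = 0.262
Z_in = Z_0·(Z_L + jZ_0·tanβl)/(Z_0 + jZ_L·tanβl)
     = 75·(100 + j138)/(44 + j26.2)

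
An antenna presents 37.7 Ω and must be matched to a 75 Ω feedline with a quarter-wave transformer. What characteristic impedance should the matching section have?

Z_qwt = √(Z_0·R_L) = √(75 × 37.7) = √2828

Z_qwt ≈ 53.2 Ω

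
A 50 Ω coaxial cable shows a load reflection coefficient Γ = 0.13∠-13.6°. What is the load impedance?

Z_L ≈ 64.3 − j4 Ω

Z_L = Z_0·(1 + Γ)/(1 − Γ) = 50·(1.13 − j0.0306)/(0.874 + j0.0306)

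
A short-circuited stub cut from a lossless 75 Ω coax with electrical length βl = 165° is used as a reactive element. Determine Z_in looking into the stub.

tan(βl) = -0.268
For a short-circuited stub, Z_in = jZ_0·tan(βl)

Z_in ≈ −j20.1 Ω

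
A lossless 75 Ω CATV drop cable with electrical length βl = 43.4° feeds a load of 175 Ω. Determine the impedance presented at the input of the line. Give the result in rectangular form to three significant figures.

tan(βl) = tan(43.4°) = 0.946
Z_in = Z_0·(Z_L + jZ_0·tanβl)/(Z_0 + jZ_L·tanβl)
     = 75·(175 + j70.9)/(75 + j165)

Z_in ≈ 56.5 − j53.7 Ω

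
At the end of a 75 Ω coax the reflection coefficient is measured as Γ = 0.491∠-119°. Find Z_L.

Z_L ≈ 33.1 − j37.5 Ω

Z_L = Z_0·(1 + Γ)/(1 − Γ) = 75·(0.762 − j0.429)/(1.24 + j0.429)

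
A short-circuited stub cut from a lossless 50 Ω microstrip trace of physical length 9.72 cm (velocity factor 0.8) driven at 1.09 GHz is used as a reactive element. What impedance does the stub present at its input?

λ = v/f = 0.8·c / 1.09 GHz = 0.22 m
βl = 2π·l/λ = 2π × 0.441 = 159°
tan(βl) = -0.385
For a short-circuited stub, Z_in = jZ_0·tan(βl)

Z_in ≈ −j19.3 Ω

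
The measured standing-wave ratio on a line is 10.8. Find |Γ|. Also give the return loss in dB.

|Γ| = (S − 1)/(S + 1) = (10.8 − 1)/(10.8 + 1) = 9.8/11.8
RL = −20·log₁₀|Γ| = −20·log₁₀(0.831)

|Γ| ≈ 0.831; return loss ≈ 1.61 dB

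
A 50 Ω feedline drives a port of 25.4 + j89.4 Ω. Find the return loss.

Γ = (-24.6 + j89.4)/(75.4 + j89.4), |Γ| = 0.793
RL = −20·log₁₀|Γ| = −20·log₁₀(0.793)

RL ≈ 2.02 dB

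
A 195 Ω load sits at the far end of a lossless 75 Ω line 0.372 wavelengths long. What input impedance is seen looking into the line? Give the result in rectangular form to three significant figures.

Z_in ≈ 48.9 + j54.1 Ω

βl = 2π × 0.372 = 134°
tan(βl) = tan(134°) = -1.04
Z_in = Z_0·(Z_L + jZ_0·tanβl)/(Z_0 + jZ_L·tanβl)
     = 75·(195 − j77.9)/(75 − j202)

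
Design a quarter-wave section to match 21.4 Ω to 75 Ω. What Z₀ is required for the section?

Z_qwt ≈ 40.1 Ω

Z_qwt = √(Z_0·R_L) = √(75 × 21.4) = √1605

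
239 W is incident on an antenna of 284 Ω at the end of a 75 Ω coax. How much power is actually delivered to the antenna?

P_delivered ≈ 158 W

Γ = (284 − 75)/(284 + 75) = 0.582
|Γ|² = 0.339
P_refl = |Γ|²·P_inc = 81 W, P_del = (1 − |Γ|²)·P_inc = 158 W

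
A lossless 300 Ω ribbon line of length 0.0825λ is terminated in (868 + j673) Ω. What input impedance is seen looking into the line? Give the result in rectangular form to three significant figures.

βl = 2π × 0.0825 = 29.7°
tan(βl) = tan(29.7°) = 0.57
Z_in = Z_0·(Z_L + jZ_0·tanβl)/(Z_0 + jZ_L·tanβl)
     = 300·(868 + j844)/(-83.9 + j495)

Z_in ≈ 411 − j596 Ω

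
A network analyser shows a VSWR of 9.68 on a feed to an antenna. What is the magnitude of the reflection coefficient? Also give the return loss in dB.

|Γ| ≈ 0.813; return loss ≈ 1.8 dB

|Γ| = (S − 1)/(S + 1) = (9.68 − 1)/(9.68 + 1) = 8.68/10.7
RL = −20·log₁₀|Γ| = −20·log₁₀(0.813)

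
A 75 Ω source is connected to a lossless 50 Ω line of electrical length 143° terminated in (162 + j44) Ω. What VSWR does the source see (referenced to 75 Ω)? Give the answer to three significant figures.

VSWR ≈ 3.69

tan(βl) = -0.754
Z_in = Z_0·(Z_L + jZ_0·tanβl)/(Z_0 + jZ_L·tanβl) = 29.1 + j46.5 Ω
Γ_s = (Z_in − Z_s)/(Z_in + Z_s) = (-45.9 + j46.5)/(104 + j46.5), |Γ_s| = 0.573
VSWR = (1 + |Γ_s|)/(1 − |Γ_s|)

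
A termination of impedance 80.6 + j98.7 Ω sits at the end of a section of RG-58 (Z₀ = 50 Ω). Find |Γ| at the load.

Γ = (Z_L − Z_0)/(Z_L + Z_0) = (30.6 + j98.7)/(130.6 + j98.7)
|Γ| = 103/164

|Γ| ≈ 0.631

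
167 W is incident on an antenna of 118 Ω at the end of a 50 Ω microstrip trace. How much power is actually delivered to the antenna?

Γ = (118 − 50)/(118 + 50) = 0.405
|Γ|² = 0.164
P_refl = |Γ|²·P_inc = 27.4 W, P_del = (1 − |Γ|²)·P_inc = 140 W

P_delivered ≈ 140 W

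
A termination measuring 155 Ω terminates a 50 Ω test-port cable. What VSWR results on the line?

VSWR ≈ 3.1

For a purely resistive load, VSWR = R_L/Z_0 or Z_0/R_L (whichever > 1) = 155/50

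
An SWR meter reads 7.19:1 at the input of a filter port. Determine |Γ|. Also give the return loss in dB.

|Γ| ≈ 0.756; return loss ≈ 2.43 dB

|Γ| = (S − 1)/(S + 1) = (7.19 − 1)/(7.19 + 1) = 6.19/8.19
RL = −20·log₁₀|Γ| = −20·log₁₀(0.756)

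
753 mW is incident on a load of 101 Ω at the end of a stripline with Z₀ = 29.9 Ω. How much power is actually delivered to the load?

P_delivered ≈ 531 mW

Γ = (101 − 29.9)/(101 + 29.9) = 0.543
|Γ|² = 0.295
P_refl = |Γ|²·P_inc = 222 mW, P_del = (1 − |Γ|²)·P_inc = 531 mW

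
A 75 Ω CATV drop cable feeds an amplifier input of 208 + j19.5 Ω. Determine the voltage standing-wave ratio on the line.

VSWR ≈ 2.8

Γ = (Z_L − Z_0)/(Z_L + Z_0) = (133 + j19.5)/(283 + j19.5)
|Γ| = 134/284 = 0.474
VSWR = (1 + |Γ|)/(1 − |Γ|) = 1.47/0.526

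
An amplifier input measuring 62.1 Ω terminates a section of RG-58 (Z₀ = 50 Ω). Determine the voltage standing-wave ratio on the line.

Γ = (62.1 − 50)/(62.1 + 50) = 0.108
VSWR = (1 + 0.108)/(1 − 0.108)

VSWR ≈ 1.24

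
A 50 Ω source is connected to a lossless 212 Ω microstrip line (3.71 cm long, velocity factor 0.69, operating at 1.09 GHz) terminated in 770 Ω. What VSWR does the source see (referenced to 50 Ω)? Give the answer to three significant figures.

VSWR ≈ 3.24

λ = v/f = 0.69·c / 1.09 GHz = 0.19 m
βl = 2π·l/λ = 2π × 0.195 = 70.3°
tan(βl) = 2.8
Z_in = Z_0·(Z_L + jZ_0·tanβl)/(Z_0 + jZ_L·tanβl) = 65.2 − j69.4 Ω
Γ_s = (Z_in − Z_s)/(Z_in + Z_s) = (15.2 − j69.4)/(115 − j69.4), |Γ_s| = 0.528
VSWR = (1 + |Γ_s|)/(1 − |Γ_s|)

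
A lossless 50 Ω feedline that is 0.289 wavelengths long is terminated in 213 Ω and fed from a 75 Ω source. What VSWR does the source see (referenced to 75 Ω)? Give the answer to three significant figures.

βl = 2π × 0.289 = 104°
tan(βl) = -4
Z_in = Z_0·(Z_L + jZ_0·tanβl)/(Z_0 + jZ_L·tanβl) = 12.4 + j11.8 Ω
Γ_s = (Z_in − Z_s)/(Z_in + Z_s) = (-62.6 + j11.8)/(87.4 + j11.8), |Γ_s| = 0.722
VSWR = (1 + |Γ_s|)/(1 − |Γ_s|)

VSWR ≈ 6.19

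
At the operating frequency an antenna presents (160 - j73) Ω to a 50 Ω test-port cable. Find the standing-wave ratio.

VSWR ≈ 3.92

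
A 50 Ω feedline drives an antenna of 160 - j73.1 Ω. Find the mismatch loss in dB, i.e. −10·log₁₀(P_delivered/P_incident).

mismatch loss ≈ 1.89 dB

Γ = (110 − j73.1)/(210 − j73.1), |Γ| = 0.594
|Γ|² = 0.353, so P_del/P_inc = 1 − |Γ|² = 0.647
ML = −10·log₁₀(1 − |Γ|²)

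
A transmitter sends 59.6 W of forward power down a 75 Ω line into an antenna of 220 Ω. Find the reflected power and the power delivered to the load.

Γ = (220 − 75)/(220 + 75) = 0.492
|Γ|² = 0.242
P_refl = |Γ|²·P_inc = 14.4 W, P_del = (1 − |Γ|²)·P_inc = 45.2 W

P_reflected ≈ 14.4 W; P_delivered ≈ 45.2 W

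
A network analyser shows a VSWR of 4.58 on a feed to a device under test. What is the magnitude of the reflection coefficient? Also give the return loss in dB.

|Γ| ≈ 0.642; return loss ≈ 3.86 dB

|Γ| = (S − 1)/(S + 1) = (4.58 − 1)/(4.58 + 1) = 3.58/5.58
RL = −20·log₁₀|Γ| = −20·log₁₀(0.642)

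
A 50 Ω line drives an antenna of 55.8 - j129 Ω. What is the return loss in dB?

Γ = (5.8 − j129)/(105.8 − j129), |Γ| = 0.774
RL = −20·log₁₀|Γ| = −20·log₁₀(0.774)

RL ≈ 2.23 dB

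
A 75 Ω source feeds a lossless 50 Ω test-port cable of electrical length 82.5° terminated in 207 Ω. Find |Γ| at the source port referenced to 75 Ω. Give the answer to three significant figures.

tan(βl) = 7.6
Z_in = Z_0·(Z_L + jZ_0·tanβl)/(Z_0 + jZ_L·tanβl) = 12.3 − j6.19 Ω
Γ_s = (Z_in − Z_s)/(Z_in + Z_s) = (-62.7 − j6.19)/(87.3 − j6.19), |Γ_s| = 0.72

|Γ| ≈ 0.72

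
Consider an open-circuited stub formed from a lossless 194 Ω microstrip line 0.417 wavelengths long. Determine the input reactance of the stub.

βl = 2π × 0.417 = 150°
tan(βl) = -0.575
For an open-circuited stub, Z_in = −jZ_0·cot(βl) = −jZ_0/tan(βl)

X_in ≈ 338 Ω (inductive)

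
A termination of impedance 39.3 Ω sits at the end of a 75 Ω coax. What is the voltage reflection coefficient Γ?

Γ = -0.312

Γ = (Z_L − Z_0)/(Z_L + Z_0) = (39.3 − 75)/(39.3 + 75) = -35.7/114.3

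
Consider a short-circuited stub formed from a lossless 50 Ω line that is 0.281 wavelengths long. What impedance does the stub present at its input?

Z_in ≈ −j253 Ω

βl = 2π × 0.281 = 101°
tan(βl) = -5.07
For a short-circuited stub, Z_in = jZ_0·tan(βl)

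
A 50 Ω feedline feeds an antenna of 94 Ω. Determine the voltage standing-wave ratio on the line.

Γ = (94 − 50)/(94 + 50) = 0.306
VSWR = (1 + 0.306)/(1 − 0.306)

VSWR ≈ 1.88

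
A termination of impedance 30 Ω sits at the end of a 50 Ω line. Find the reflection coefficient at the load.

Γ = (Z_L − Z_0)/(Z_L + Z_0) = (30 − 50)/(30 + 50) = -20/80

Γ = -0.25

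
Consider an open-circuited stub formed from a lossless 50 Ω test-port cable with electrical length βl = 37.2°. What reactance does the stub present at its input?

tan(βl) = 0.759
For an open-circuited stub, Z_in = −jZ_0·cot(βl) = −jZ_0/tan(βl)

X_in ≈ -65.9 Ω (capacitive)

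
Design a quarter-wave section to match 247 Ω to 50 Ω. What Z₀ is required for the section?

Z_qwt = √(Z_0·R_L) = √(50 × 247) = √12350

Z_qwt ≈ 111 Ω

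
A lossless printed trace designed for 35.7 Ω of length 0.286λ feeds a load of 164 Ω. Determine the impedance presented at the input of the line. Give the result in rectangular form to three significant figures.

Z_in ≈ 8.16 + j7.81 Ω

βl = 2π × 0.286 = 103°
tan(βl) = tan(103°) = -4.35
Z_in = Z_0·(Z_L + jZ_0·tanβl)/(Z_0 + jZ_L·tanβl)
     = 35.7·(164 − j155)/(35.7 − j713)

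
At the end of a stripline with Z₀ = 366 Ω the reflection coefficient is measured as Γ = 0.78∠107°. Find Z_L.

Z_L ≈ 69.4 + j264 Ω

Z_L = Z_0·(1 + Γ)/(1 − Γ) = 366·(0.772 + j0.746)/(1.23 − j0.746)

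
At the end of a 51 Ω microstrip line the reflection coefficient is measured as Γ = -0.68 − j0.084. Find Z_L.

Z_L ≈ 9.56 − j3.03 Ω

Z_L = Z_0·(1 + Γ)/(1 − Γ) = 51·(0.32 − j0.084)/(1.68 + j0.084)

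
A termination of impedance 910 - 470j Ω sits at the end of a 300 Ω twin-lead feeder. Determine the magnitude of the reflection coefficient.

Γ = (Z_L − Z_0)/(Z_L + Z_0) = (610 − j470)/(1210 − j470)
|Γ| = 770/1300

|Γ| ≈ 0.593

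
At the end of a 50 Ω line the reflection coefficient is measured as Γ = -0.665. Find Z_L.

Z_L ≈ 10.1 Ω

Z_L = Z_0·(1 + Γ)/(1 − Γ) = 50·(0.335)/(1.67)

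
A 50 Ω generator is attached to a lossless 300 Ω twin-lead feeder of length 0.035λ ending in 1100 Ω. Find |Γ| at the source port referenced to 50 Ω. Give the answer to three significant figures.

|Γ| ≈ 0.909

βl = 2π × 0.035 = 12.6°
tan(βl) = 0.224
Z_in = Z_0·(Z_L + jZ_0·tanβl)/(Z_0 + jZ_L·tanβl) = 691 − j499 Ω
Γ_s = (Z_in − Z_s)/(Z_in + Z_s) = (641 − j499)/(741 − j499), |Γ_s| = 0.909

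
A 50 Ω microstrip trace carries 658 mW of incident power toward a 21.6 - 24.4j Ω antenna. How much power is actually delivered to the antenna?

|Γ| = |(-28.4 − j24.4)/(71.6 − j24.4)| = 0.495
|Γ|² = 0.245
P_refl = |Γ|²·P_inc = 161 mW, P_del = (1 − |Γ|²)·P_inc = 497 mW

P_delivered ≈ 497 mW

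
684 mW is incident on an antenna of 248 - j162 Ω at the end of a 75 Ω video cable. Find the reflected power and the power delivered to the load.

|Γ| = |(173 − j162)/(323 − j162)| = 0.656
|Γ|² = 0.43
P_refl = |Γ|²·P_inc = 294 mW, P_del = (1 − |Γ|²)·P_inc = 390 mW

P_reflected ≈ 294 mW; P_delivered ≈ 390 mW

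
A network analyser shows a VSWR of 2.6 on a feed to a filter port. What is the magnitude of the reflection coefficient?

|Γ| = (S − 1)/(S + 1) = (2.6 − 1)/(2.6 + 1) = 1.6/3.6

|Γ| ≈ 0.444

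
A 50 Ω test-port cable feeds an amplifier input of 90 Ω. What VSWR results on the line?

VSWR ≈ 1.8

Γ = (90 − 50)/(90 + 50) = 0.286
VSWR = (1 + 0.286)/(1 − 0.286)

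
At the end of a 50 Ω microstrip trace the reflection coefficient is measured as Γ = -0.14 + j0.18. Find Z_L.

Z_L ≈ 35.6 + j13.5 Ω

Z_L = Z_0·(1 + Γ)/(1 − Γ) = 50·(0.86 + j0.18)/(1.14 − j0.18)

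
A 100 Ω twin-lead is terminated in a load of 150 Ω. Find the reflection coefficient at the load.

Γ = (Z_L − Z_0)/(Z_L + Z_0) = (150 − 100)/(150 + 100) = 50/250

Γ = 0.2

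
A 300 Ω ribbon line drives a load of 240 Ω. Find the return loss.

Γ = (240 − 300)/(240 + 300) = -0.111
RL = −20·log₁₀|Γ| = −20·log₁₀(0.111)

RL ≈ 19.1 dB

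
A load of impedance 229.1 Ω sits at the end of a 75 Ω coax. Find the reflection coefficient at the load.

Γ = 0.507

Γ = (Z_L − Z_0)/(Z_L + Z_0) = (229.1 − 75)/(229.1 + 75) = 154.1/304.1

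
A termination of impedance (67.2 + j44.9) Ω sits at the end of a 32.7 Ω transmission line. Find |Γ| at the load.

Γ = (Z_L − Z_0)/(Z_L + Z_0) = (34.5 + j44.9)/(99.9 + j44.9)
|Γ| = 56.6/110

|Γ| ≈ 0.517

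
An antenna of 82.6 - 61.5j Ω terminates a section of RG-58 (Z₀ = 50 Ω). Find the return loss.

Γ = (32.6 − j61.5)/(132.6 − j61.5), |Γ| = 0.476
RL = −20·log₁₀|Γ| = −20·log₁₀(0.476)

RL ≈ 6.44 dB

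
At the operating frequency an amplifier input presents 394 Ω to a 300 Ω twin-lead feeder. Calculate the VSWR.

VSWR ≈ 1.31

Γ = (394 − 300)/(394 + 300) = 0.135
VSWR = (1 + 0.135)/(1 − 0.135)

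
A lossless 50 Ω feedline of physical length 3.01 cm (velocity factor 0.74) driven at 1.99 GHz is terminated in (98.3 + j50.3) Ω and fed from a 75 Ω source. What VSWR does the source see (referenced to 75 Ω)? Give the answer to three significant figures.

λ = v/f = 0.74·c / 1.99 GHz = 0.112 m
βl = 2π·l/λ = 2π × 0.27 = 97.1°
tan(βl) = -7.99
Z_in = Z_0·(Z_L + jZ_0·tanβl)/(Z_0 + jZ_L·tanβl) = 19.4 − j4.91 Ω
Γ_s = (Z_in − Z_s)/(Z_in + Z_s) = (-55.6 − j4.91)/(94.4 − j4.91), |Γ_s| = 0.59
VSWR = (1 + |Γ_s|)/(1 − |Γ_s|)

VSWR ≈ 3.88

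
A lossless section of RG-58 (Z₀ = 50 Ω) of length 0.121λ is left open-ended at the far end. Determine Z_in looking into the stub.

βl = 2π × 0.121 = 43.6°
tan(βl) = 0.951
For an open-ended stub, Z_in = −jZ_0·cot(βl) = −jZ_0/tan(βl)

Z_in ≈ −j52.6 Ω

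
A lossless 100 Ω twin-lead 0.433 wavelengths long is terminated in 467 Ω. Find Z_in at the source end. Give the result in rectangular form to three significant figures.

Z_in ≈ 104 + j173 Ω

βl = 2π × 0.433 = 156°
tan(βl) = tan(156°) = -0.448
Z_in = Z_0·(Z_L + jZ_0·tanβl)/(Z_0 + jZ_L·tanβl)
     = 100·(467 − j44.8)/(100 − j209)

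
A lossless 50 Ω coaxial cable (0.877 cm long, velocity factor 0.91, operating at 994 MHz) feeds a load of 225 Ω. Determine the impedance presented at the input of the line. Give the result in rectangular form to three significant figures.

λ = v/f = 0.91·c / 994 MHz = 0.275 m
βl = 2π·l/λ = 2π × 0.0319 = 11.5°
tan(βl) = tan(11.5°) = 0.203
Z_in = Z_0·(Z_L + jZ_0·tanβl)/(Z_0 + jZ_L·tanβl)
     = 50·(225 + j10.2)/(50 + j45.8)

Z_in ≈ 128 − j107 Ω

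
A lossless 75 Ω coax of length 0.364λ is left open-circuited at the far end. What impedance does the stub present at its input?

Z_in ≈ +j65.3 Ω

βl = 2π × 0.364 = 131°
tan(βl) = -1.15
For an open-circuited stub, Z_in = −jZ_0·cot(βl) = −jZ_0/tan(βl)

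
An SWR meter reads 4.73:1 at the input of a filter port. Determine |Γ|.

|Γ| ≈ 0.651

|Γ| = (S − 1)/(S + 1) = (4.73 − 1)/(4.73 + 1) = 3.73/5.73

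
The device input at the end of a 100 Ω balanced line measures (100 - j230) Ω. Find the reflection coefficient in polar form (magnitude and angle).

Γ = (Z_L − Z_0)/(Z_L + Z_0) = (0 − j230)/(200 − j230)
|Γ| = 230/305 = 0.755

Γ ≈ 0.755 ∠ -41°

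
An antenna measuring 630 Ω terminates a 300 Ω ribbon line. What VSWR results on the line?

Γ = (630 − 300)/(630 + 300) = 0.355
VSWR = (1 + 0.355)/(1 − 0.355)

VSWR ≈ 2.1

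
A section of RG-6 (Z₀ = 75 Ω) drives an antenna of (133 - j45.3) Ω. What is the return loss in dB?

Γ = (58 − j45.3)/(208 − j45.3), |Γ| = 0.346
RL = −20·log₁₀|Γ| = −20·log₁₀(0.346)

RL ≈ 9.23 dB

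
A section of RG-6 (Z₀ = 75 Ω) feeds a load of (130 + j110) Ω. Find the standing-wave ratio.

Γ = (Z_L − Z_0)/(Z_L + Z_0) = (55 + j110)/(205 + j110)
|Γ| = 123/233 = 0.529
VSWR = (1 + |Γ|)/(1 − |Γ|) = 1.53/0.471

VSWR ≈ 3.24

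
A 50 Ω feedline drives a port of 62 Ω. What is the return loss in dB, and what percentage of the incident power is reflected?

Γ = (62 − 50)/(62 + 50) = 0.107
RL = −20·log₁₀(0.107) = 19.4 dB
P_refl/P_inc = |Γ|² = 0.0115

RL ≈ 19.4 dB; 1.15% of incident power reflected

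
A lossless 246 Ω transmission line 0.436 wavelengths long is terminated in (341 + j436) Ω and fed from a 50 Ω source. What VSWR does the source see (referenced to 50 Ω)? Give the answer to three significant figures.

VSWR ≈ 11.6

βl = 2π × 0.436 = 157°
tan(βl) = -0.425
Z_in = Z_0·(Z_L + jZ_0·tanβl)/(Z_0 + jZ_L·tanβl) = 118 + j228 Ω
Γ_s = (Z_in − Z_s)/(Z_in + Z_s) = (67.6 + j228)/(168 + j228), |Γ_s| = 0.841
VSWR = (1 + |Γ_s|)/(1 − |Γ_s|)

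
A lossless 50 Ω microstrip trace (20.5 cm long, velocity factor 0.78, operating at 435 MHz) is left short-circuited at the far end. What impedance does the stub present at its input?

Z_in ≈ −j46.3 Ω

λ = v/f = 0.78·c / 435 MHz = 0.538 m
βl = 2π·l/λ = 2π × 0.381 = 137°
tan(βl) = -0.926
For a short-circuited stub, Z_in = jZ_0·tan(βl)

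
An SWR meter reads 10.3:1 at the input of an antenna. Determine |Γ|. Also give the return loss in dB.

|Γ| = (S − 1)/(S + 1) = (10.3 − 1)/(10.3 + 1) = 9.3/11.3
RL = −20·log₁₀|Γ| = −20·log₁₀(0.823)

|Γ| ≈ 0.823; return loss ≈ 1.69 dB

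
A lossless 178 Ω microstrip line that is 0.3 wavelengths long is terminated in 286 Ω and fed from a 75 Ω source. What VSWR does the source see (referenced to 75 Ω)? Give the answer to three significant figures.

βl = 2π × 0.3 = 108°
tan(βl) = -3.08
Z_in = Z_0·(Z_L + jZ_0·tanβl)/(Z_0 + jZ_L·tanβl) = 118 + j34 Ω
Γ_s = (Z_in − Z_s)/(Z_in + Z_s) = (42.7 + j34)/(193 + j34), |Γ_s| = 0.279
VSWR = (1 + |Γ_s|)/(1 − |Γ_s|)

VSWR ≈ 1.77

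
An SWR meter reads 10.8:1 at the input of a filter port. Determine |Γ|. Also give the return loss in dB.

|Γ| = (S − 1)/(S + 1) = (10.8 − 1)/(10.8 + 1) = 9.8/11.8
RL = −20·log₁₀|Γ| = −20·log₁₀(0.831)

|Γ| ≈ 0.831; return loss ≈ 1.61 dB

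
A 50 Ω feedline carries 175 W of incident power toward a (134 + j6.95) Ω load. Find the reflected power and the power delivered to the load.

P_reflected ≈ 36.7 W; P_delivered ≈ 138 W

|Γ| = |(84 + j6.95)/(184 + j6.95)| = 0.458
|Γ|² = 0.21
P_refl = |Γ|²·P_inc = 36.7 W, P_del = (1 − |Γ|²)·P_inc = 138 W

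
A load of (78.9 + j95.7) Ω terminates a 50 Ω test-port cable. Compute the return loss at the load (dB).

RL ≈ 4.11 dB

Γ = (28.9 + j95.7)/(128.9 + j95.7), |Γ| = 0.623
RL = −20·log₁₀|Γ| = −20·log₁₀(0.623)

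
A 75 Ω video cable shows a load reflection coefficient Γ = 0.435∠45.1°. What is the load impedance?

Z_L ≈ 106 + j80.4 Ω

Z_L = Z_0·(1 + Γ)/(1 − Γ) = 75·(1.31 + j0.308)/(0.693 − j0.308)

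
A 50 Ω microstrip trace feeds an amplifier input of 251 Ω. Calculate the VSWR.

VSWR ≈ 5.02

Γ = (251 − 50)/(251 + 50) = 0.668
VSWR = (1 + 0.668)/(1 − 0.668)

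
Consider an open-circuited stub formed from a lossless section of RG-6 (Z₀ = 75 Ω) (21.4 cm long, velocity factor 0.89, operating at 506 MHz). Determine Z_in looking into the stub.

Z_in ≈ +j111 Ω

λ = v/f = 0.89·c / 506 MHz = 0.528 m
βl = 2π·l/λ = 2π × 0.406 = 146°
tan(βl) = -0.674
For an open-circuited stub, Z_in = −jZ_0·cot(βl) = −jZ_0/tan(βl)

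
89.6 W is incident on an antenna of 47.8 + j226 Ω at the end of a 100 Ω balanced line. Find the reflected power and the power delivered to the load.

|Γ| = |(-52.2 + j226)/(147.8 + j226)| = 0.859
|Γ|² = 0.738
P_refl = |Γ|²·P_inc = 66.1 W, P_del = (1 − |Γ|²)·P_inc = 23.5 W

P_reflected ≈ 66.1 W; P_delivered ≈ 23.5 W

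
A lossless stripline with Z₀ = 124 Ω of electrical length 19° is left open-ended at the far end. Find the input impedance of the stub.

tan(βl) = 0.344
For an open-ended stub, Z_in = −jZ_0·cot(βl) = −jZ_0/tan(βl)

Z_in ≈ −j360 Ω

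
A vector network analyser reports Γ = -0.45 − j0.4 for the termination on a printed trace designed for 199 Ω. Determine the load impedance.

Z_L = Z_0·(1 + Γ)/(1 − Γ) = 199·(0.55 − j0.4)/(1.45 + j0.4)

Z_L ≈ 56.1 − j70.4 Ω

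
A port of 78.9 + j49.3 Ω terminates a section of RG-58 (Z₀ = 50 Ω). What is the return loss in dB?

Γ = (28.9 + j49.3)/(128.9 + j49.3), |Γ| = 0.414
RL = −20·log₁₀|Γ| = −20·log₁₀(0.414)

RL ≈ 7.66 dB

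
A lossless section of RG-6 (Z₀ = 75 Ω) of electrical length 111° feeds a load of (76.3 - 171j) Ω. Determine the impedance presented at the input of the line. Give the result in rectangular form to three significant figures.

tan(βl) = tan(111°) = -2.61
Z_in = Z_0·(Z_L + jZ_0·tanβl)/(Z_0 + jZ_L·tanβl)
     = 75·(76.3 − j366)/(-370 − j199)

Z_in ≈ 18.9 + j64 Ω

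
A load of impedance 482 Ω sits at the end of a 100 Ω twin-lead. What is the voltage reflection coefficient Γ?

Γ = (Z_L − Z_0)/(Z_L + Z_0) = (482 − 100)/(482 + 100) = 382/582

Γ = 0.656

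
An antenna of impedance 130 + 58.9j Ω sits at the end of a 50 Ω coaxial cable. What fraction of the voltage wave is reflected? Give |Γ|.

Γ = (Z_L − Z_0)/(Z_L + Z_0) = (80 + j58.9)/(180 + j58.9)
|Γ| = 99.3/189

|Γ| ≈ 0.525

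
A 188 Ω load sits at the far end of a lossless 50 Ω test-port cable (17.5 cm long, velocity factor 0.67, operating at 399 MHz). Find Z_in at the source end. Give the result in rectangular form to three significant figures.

λ = v/f = 0.67·c / 399 MHz = 0.504 m
βl = 2π·l/λ = 2π × 0.347 = 125°
tan(βl) = tan(125°) = -1.42
Z_in = Z_0·(Z_L + jZ_0·tanβl)/(Z_0 + jZ_L·tanβl)
     = 50·(188 − j71.2)/(50 − j268)

Z_in ≈ 19.2 + j31.5 Ω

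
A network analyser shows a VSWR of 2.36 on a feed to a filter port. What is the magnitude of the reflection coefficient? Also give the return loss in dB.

|Γ| ≈ 0.405; return loss ≈ 7.86 dB

|Γ| = (S − 1)/(S + 1) = (2.36 − 1)/(2.36 + 1) = 1.36/3.36
RL = −20·log₁₀|Γ| = −20·log₁₀(0.405)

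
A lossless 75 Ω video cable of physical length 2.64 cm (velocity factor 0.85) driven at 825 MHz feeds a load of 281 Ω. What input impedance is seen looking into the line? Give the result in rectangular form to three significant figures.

Z_in ≈ 63.7 − j97.5 Ω

λ = v/f = 0.85·c / 825 MHz = 0.309 m
βl = 2π·l/λ = 2π × 0.0854 = 30.7°
tan(βl) = tan(30.7°) = 0.595
Z_in = Z_0·(Z_L + jZ_0·tanβl)/(Z_0 + jZ_L·tanβl)
     = 75·(281 + j44.6)/(75 + j167)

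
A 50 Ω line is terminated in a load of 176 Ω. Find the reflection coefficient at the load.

Γ = (Z_L − Z_0)/(Z_L + Z_0) = (176 − 50)/(176 + 50) = 126/226

Γ = 0.558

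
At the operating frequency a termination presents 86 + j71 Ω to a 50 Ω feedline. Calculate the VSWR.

Γ = (Z_L − Z_0)/(Z_L + Z_0) = (36 + j71)/(136 + j71)
|Γ| = 79.6/153 = 0.519
VSWR = (1 + |Γ|)/(1 − |Γ|) = 1.52/0.481

VSWR ≈ 3.16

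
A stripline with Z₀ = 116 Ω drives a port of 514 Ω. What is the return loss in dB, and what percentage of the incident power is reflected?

Γ = (514 − 116)/(514 + 116) = 0.632
RL = −20·log₁₀(0.632) = 3.99 dB
P_refl/P_inc = |Γ|² = 0.399

RL ≈ 3.99 dB; 39.9% of incident power reflected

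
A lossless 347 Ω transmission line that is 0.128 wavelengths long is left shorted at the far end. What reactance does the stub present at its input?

X_in ≈ 360 Ω (inductive)

βl = 2π × 0.128 = 46.1°
tan(βl) = 1.04
For a shorted stub, Z_in = jZ_0·tan(βl)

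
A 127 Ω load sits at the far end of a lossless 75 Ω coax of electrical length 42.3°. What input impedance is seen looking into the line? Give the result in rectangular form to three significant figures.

Z_in ≈ 68.8 − j37.8 Ω

tan(βl) = tan(42.3°) = 0.91
Z_in = Z_0·(Z_L + jZ_0·tanβl)/(Z_0 + jZ_L·tanβl)
     = 75·(127 + j68.2)/(75 + j116)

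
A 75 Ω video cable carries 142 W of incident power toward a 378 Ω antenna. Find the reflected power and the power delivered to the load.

Γ = (378 − 75)/(378 + 75) = 0.669
|Γ|² = 0.447
P_refl = |Γ|²·P_inc = 63.5 W, P_del = (1 − |Γ|²)·P_inc = 78.5 W

P_reflected ≈ 63.5 W; P_delivered ≈ 78.5 W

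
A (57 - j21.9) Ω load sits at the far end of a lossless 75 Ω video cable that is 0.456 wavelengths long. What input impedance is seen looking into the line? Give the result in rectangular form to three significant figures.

Z_in ≈ 69.4 − j30.8 Ω

βl = 2π × 0.456 = 164°
tan(βl) = tan(164°) = -0.284
Z_in = Z_0·(Z_L + jZ_0·tanβl)/(Z_0 + jZ_L·tanβl)
     = 75·(57 − j43.2)/(68.8 − j16.2)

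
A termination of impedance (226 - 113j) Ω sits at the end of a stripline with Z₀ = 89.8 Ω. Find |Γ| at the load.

Γ = (Z_L − Z_0)/(Z_L + Z_0) = (136.2 − j113)/(315.8 − j113)
|Γ| = 177/335

|Γ| ≈ 0.528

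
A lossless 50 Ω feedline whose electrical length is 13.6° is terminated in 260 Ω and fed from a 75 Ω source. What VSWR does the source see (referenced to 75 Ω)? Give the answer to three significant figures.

VSWR ≈ 3.72

tan(βl) = 0.242
Z_in = Z_0·(Z_L + jZ_0·tanβl)/(Z_0 + jZ_L·tanβl) = 107 − j122 Ω
Γ_s = (Z_in − Z_s)/(Z_in + Z_s) = (31.6 − j122)/(182 − j122), |Γ_s| = 0.576
VSWR = (1 + |Γ_s|)/(1 − |Γ_s|)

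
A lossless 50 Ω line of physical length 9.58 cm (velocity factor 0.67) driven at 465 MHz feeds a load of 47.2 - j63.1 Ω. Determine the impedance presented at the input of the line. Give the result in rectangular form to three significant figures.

Z_in ≈ 16.4 + j16 Ω

λ = v/f = 0.67·c / 465 MHz = 0.432 m
βl = 2π·l/λ = 2π × 0.222 = 79.8°
tan(βl) = tan(79.8°) = 5.55
Z_in = Z_0·(Z_L + jZ_0·tanβl)/(Z_0 + jZ_L·tanβl)
     = 50·(47.2 + j214)/(400 + j262)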